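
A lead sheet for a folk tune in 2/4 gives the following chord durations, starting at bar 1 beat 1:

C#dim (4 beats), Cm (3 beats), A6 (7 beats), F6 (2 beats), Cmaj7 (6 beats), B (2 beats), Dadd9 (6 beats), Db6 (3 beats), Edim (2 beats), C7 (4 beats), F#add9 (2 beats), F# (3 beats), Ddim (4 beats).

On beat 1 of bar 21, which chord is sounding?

Beat 1 of bar 21 is beat (21−1)×2 + 1 = 41 overall.
Running totals: C#dim ends at 4, Cm ends at 7, A6 ends at 14, F6 ends at 16, Cmaj7 ends at 22, B ends at 24, Dadd9 ends at 30, Db6 ends at 33, Edim ends at 35, C7 ends at 39, F#add9 ends at 41.
Beat 41 falls within F#add9.

F#add9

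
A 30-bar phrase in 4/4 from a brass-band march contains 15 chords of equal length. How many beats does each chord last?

8 beats

30 bars × 4 beats/bar = 120 beats total.
120 beats ÷ 15 chords = 8 beats per chord.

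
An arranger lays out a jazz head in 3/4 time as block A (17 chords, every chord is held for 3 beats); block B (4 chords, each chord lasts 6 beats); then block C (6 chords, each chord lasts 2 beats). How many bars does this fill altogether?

29 bars

A: 17 × 3 = 51 beats = 17 bars.
B: 4 × 6 = 24 beats = 8 bars.
C: 6 × 2 = 12 beats = 4 bars.
Total: 17 + 8 + 4 = 29 bars.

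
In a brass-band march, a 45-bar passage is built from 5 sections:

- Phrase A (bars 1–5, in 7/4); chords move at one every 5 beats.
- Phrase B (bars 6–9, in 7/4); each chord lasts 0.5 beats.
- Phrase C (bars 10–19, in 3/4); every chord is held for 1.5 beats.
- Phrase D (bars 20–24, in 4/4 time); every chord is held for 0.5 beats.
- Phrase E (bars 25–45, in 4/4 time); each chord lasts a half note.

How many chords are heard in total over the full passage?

165 chords

A: 5 bars × 7 beats = 35 beats; 5 beats/chord → 7 chords.
B: 4 bars × 7 beats = 28 beats; 0.5 beats/chord → 56 chords.
C: 10 bars × 3 beats = 30 beats; 1.5 beats/chord → 20 chords.
D: 5 bars × 4 beats = 20 beats; 0.5 beats/chord → 40 chords.
E: 21 bars × 4 beats = 84 beats; 2 beats/chord → 42 chords.
Total: 7 + 56 + 20 + 40 + 42 = 165.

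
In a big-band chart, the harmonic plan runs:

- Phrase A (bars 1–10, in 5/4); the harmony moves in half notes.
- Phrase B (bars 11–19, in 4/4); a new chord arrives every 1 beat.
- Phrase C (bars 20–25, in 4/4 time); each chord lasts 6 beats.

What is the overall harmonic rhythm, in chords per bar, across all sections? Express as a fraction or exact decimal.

A: 10 bars of 5 beats is 50 beats; at 2 beats each that's 25 chords.
B: 9 bars of 4 beats is 36 beats; at 1 beat each that's 36 chords.
C: 6 bars of 4 beats is 24 beats; at 6 beats each that's 4 chords.
Overall: 65 chords over 25 bars → 65/25 = 2.6 chords per bar.

2.6 chords per bar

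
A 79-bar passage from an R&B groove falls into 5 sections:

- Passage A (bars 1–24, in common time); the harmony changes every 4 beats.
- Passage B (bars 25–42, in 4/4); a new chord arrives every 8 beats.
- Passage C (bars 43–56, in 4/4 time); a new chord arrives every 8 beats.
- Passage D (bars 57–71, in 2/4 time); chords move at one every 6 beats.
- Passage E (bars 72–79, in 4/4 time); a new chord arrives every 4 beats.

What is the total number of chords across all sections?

53 chords

A: 24·4 = 96 beats, 96/4 = 24 chords.
B: 18·4 = 72 beats, 72/8 = 9 chords.
C: 14·4 = 56 beats, 56/8 = 7 chords.
D: 15·2 = 30 beats, 30/6 = 5 chords.
E: 8·4 = 32 beats, 32/4 = 8 chords.
Total: 24 + 9 + 7 + 5 + 8 = 53.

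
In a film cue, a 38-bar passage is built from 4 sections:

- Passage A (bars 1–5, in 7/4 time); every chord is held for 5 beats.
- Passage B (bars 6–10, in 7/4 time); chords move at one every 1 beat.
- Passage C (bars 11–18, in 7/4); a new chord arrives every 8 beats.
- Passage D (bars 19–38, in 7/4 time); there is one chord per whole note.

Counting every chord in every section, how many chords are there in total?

A: 5·7 = 35 beats, 35/5 = 7 chords.
B: 5·7 = 35 beats, 35/1 = 35 chords.
C: 8·7 = 56 beats, 56/8 = 7 chords.
D: 20·7 = 140 beats, 140/4 = 35 chords.
Total: 7 + 35 + 7 + 35 = 84.

84 chords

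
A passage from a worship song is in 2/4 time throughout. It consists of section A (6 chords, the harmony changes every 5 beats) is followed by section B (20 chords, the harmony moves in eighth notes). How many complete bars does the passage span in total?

A: 6 × 5 = 30 beats = 15 bars.
B: 20 × 0.5 = 10 beats = 5 bars.
Total: 15 + 5 = 20 bars.

20 bars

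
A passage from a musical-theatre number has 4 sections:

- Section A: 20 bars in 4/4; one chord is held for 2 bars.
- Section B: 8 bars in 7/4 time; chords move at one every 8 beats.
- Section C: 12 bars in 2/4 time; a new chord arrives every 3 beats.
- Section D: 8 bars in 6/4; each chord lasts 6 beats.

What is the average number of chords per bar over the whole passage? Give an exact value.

11/16 chords per bar

A: 20 × 4 = 80 beats ÷ 8 = 10 chords.
B: 8 × 7 = 56 beats ÷ 8 = 7 chords.
C: 12 × 2 = 24 beats ÷ 3 = 8 chords.
D: 8 × 6 = 48 beats ÷ 6 = 8 chords.
Overall: 33 chords over 48 bars → 33/48 = 11/16 chords per bar.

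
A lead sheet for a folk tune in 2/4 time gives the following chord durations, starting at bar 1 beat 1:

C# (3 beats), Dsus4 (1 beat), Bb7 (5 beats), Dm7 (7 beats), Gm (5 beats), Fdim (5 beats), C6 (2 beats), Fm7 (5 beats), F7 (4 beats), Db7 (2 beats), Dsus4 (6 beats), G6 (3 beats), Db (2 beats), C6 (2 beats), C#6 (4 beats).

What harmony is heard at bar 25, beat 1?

Beat 1 of bar 25 is beat (25−1)×2 + 1 = 49 overall.
Running totals: C# ends at 3, Dsus4 ends at 4, Bb7 ends at 9, Dm7 ends at 16, Gm ends at 21, Fdim ends at 26, C6 ends at 28, Fm7 ends at 33, F7 ends at 37, Db7 ends at 39, Dsus4 ends at 45, G6 ends at 48, Db ends at 50.
Beat 49 falls within Db.

Db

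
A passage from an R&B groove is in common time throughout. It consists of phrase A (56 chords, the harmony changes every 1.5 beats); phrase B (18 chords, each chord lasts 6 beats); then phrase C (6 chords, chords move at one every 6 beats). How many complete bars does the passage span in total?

57 bars

A: 56 × 1.5 = 84 beats = 21 bars.
B: 18 × 6 = 108 beats = 27 bars.
C: 6 × 6 = 36 beats = 9 bars.
Total: 21 + 27 + 9 = 57 bars.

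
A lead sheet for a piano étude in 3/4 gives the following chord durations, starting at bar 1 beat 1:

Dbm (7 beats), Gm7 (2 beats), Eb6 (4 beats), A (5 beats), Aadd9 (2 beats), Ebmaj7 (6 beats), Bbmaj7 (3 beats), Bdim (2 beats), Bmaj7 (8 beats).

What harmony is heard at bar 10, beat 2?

Beat 2 of bar 10 is beat (10−1)×3 + 2 = 29 overall.
Running totals: Dbm ends at 7, Gm7 ends at 9, Eb6 ends at 13, A ends at 18, Aadd9 ends at 20, Ebmaj7 ends at 26, Bbmaj7 ends at 29.
Beat 29 falls within Bbmaj7.

Bbmaj7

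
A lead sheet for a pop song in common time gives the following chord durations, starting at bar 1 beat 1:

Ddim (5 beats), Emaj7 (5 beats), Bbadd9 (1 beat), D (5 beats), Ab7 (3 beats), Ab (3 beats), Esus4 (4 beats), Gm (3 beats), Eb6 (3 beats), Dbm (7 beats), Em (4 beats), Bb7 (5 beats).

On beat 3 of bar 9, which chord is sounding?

Beat 3 of bar 9 is beat (9−1)×4 + 3 = 35 overall.
Running totals: Ddim ends at 5, Emaj7 ends at 10, Bbadd9 ends at 11, D ends at 16, Ab7 ends at 19, Ab ends at 22, Esus4 ends at 26, Gm ends at 29, Eb6 ends at 32, Dbm ends at 39.
Beat 35 falls within Dbm.

Dbm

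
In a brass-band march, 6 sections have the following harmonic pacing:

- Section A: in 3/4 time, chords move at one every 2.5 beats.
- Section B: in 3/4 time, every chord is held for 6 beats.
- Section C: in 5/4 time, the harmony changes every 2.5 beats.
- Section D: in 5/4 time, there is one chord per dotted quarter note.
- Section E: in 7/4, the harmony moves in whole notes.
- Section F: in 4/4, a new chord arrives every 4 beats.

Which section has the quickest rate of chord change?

A: 3 beats/bar ÷ 2.5 beats/chord = 1.2 chords/bar.
B: 3 beats/bar ÷ 6 beats/chord = 0.5 chords/bar.
C: 5 beats/bar ÷ 2.5 beats/chord = 2 chords/bar.
D: 5 beats/bar ÷ 1.5 beats/chord = 10/3 chords/bar.
E: 7 beats/bar ÷ 4 beats/chord = 1.75 chords/bar.
F: 4 beats/bar ÷ 4 beats/chord = 1 chord/bar.
Fastest is D at 10/3 chords/bar.

Section D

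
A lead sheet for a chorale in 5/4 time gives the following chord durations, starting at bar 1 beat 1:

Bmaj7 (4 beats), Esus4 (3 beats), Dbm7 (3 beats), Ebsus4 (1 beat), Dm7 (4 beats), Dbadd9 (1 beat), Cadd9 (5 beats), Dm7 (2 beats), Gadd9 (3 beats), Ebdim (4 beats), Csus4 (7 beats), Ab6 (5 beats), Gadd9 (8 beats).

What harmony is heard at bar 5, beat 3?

Beat 3 of bar 5 is beat (5−1)×5 + 3 = 23 overall.
Running totals: Bmaj7 ends at 4, Esus4 ends at 7, Dbm7 ends at 10, Ebsus4 ends at 11, Dm7 ends at 15, Dbadd9 ends at 16, Cadd9 ends at 21, Dm7 ends at 23.
Beat 23 falls within Dm7.

Dm7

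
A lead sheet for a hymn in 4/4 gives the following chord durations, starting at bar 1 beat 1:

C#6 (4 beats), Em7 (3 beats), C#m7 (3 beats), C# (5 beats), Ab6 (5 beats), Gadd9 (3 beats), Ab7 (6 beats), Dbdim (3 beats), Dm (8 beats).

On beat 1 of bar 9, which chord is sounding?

Beat 1 of bar 9 is beat (9−1)×4 + 1 = 33 overall.
Running totals: C#6 ends at 4, Em7 ends at 7, C#m7 ends at 10, C# ends at 15, Ab6 ends at 20, Gadd9 ends at 23, Ab7 ends at 29, Dbdim ends at 32, Dm ends at 40.
Beat 33 falls within Dm.

Dm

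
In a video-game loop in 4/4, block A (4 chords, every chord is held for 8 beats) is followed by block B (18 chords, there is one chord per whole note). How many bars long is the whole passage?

A: 4 × 8 = 32 beats = 8 bars.
B: 18 × 4 = 72 beats = 18 bars.
Total: 8 + 18 = 26 bars.

26 bars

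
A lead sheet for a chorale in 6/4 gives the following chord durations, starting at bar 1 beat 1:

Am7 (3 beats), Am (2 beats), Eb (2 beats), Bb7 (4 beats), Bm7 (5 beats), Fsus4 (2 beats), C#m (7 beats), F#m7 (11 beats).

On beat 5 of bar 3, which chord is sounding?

Beat 5 of bar 3 is beat (3−1)×6 + 5 = 17 overall.
Running totals: Am7 ends at 3, Am ends at 5, Eb ends at 7, Bb7 ends at 11, Bm7 ends at 16, Fsus4 ends at 18.
Beat 17 falls within Fsus4.

Fsus4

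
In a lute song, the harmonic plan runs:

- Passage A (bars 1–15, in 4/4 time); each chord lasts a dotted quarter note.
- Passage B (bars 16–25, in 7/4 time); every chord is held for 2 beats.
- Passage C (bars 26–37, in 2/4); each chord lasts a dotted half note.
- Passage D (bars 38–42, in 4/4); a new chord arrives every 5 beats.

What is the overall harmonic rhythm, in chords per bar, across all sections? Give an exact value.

A: 15 bars of 4 beats is 60 beats; at 1.5 beats each that's 40 chords.
B: 10 bars of 7 beats is 70 beats; at 2 beats each that's 35 chords.
C: 12 bars of 2 beats is 24 beats; at 3 beats each that's 8 chords.
D: 5 bars of 4 beats is 20 beats; at 5 beats each that's 4 chords.
Overall: 87 chords over 42 bars → 87/42 = 29/14 chords per bar.

29/14 chords per bar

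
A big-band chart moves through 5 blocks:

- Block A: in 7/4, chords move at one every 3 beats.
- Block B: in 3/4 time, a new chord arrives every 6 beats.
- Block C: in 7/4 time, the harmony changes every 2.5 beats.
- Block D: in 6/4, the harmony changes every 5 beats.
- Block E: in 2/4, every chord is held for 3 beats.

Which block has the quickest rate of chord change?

A: 7 beats/bar ÷ 3 beats/chord = 7/3 chords/bar.
B: 3 beats/bar ÷ 6 beats/chord = 0.5 chords/bar.
C: 7 beats/bar ÷ 2.5 beats/chord = 2.8 chords/bar.
D: 6 beats/bar ÷ 5 beats/chord = 1.2 chords/bar.
E: 2 beats/bar ÷ 3 beats/chord = 2/3 chords/bar.
Fastest is C at 2.8 chords/bar.

Block C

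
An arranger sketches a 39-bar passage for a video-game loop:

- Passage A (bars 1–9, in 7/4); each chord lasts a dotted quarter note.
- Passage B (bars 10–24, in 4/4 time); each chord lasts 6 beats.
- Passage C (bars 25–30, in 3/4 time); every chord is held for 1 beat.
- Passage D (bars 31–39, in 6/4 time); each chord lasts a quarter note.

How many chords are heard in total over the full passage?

124 chords

A: 9 bars × 7 beats = 63 beats; 1.5 beats/chord → 42 chords.
B: 15 bars × 4 beats = 60 beats; 6 beats/chord → 10 chords.
C: 6 bars × 3 beats = 18 beats; 1 beat/chord → 18 chords.
D: 9 bars × 6 beats = 54 beats; 1 beat/chord → 54 chords.
Total: 42 + 10 + 18 + 54 = 124.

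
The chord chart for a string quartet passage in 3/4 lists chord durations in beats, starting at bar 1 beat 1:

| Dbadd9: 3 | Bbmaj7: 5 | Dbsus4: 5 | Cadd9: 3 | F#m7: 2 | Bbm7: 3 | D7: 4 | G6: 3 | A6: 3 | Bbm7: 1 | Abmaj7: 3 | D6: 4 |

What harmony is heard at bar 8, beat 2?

D7

Beat 2 of bar 8 is beat (8−1)×3 + 2 = 23 overall.
Running totals: Dbadd9 ends at 3, Bbmaj7 ends at 8, Dbsus4 ends at 13, Cadd9 ends at 16, F#m7 ends at 18, Bbm7 ends at 21, D7 ends at 25.
Beat 23 falls within D7.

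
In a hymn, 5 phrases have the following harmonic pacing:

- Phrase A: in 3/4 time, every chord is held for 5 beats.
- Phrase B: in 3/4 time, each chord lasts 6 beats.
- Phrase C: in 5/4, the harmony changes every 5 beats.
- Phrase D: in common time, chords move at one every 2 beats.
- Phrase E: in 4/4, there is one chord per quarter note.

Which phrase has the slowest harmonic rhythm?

A: 3 beats/bar ÷ 5 beats/chord = 0.6 chords/bar.
B: 3 beats/bar ÷ 6 beats/chord = 0.5 chords/bar.
C: 5 beats/bar ÷ 5 beats/chord = 1 chord/bar.
D: 4 beats/bar ÷ 2 beats/chord = 2 chords/bar.
E: 4 beats/bar ÷ 1 beat/chord = 4 chords/bar.
Slowest is B at 0.5 chords/bar.

Phrase B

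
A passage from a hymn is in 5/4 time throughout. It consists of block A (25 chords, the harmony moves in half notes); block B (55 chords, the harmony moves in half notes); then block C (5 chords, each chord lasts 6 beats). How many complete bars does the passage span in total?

38 bars

A: 25 × 2 = 50 beats = 10 bars.
B: 55 × 2 = 110 beats = 22 bars.
C: 5 × 6 = 30 beats = 6 bars.
Total: 10 + 22 + 6 = 38 bars.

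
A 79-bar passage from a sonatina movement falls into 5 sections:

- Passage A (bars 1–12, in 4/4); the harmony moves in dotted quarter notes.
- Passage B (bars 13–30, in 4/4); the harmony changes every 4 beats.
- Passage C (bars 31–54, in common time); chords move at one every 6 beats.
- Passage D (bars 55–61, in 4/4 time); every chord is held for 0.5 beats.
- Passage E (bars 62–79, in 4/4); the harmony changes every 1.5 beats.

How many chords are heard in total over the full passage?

A: 12 bars × 4 beats = 48 beats; 1.5 beats/chord → 32 chords.
B: 18 bars × 4 beats = 72 beats; 4 beats/chord → 18 chords.
C: 24 bars × 4 beats = 96 beats; 6 beats/chord → 16 chords.
D: 7 bars × 4 beats = 28 beats; 0.5 beats/chord → 56 chords.
E: 18 bars × 4 beats = 72 beats; 1.5 beats/chord → 48 chords.
Total: 32 + 18 + 16 + 56 + 48 = 170.

170 chords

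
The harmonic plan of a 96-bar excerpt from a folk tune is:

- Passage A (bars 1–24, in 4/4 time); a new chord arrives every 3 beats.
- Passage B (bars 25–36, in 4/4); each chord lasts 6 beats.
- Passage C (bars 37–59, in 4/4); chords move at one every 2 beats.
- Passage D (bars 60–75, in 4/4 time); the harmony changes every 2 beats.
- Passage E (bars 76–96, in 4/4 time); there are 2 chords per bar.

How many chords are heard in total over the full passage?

A: 24·4 = 96 beats, 96/3 = 32 chords.
B: 12·4 = 48 beats, 48/6 = 8 chords.
C: 23·4 = 92 beats, 92/2 = 46 chords.
D: 16·4 = 64 beats, 64/2 = 32 chords.
E: 21·4 = 84 beats, 84/2 = 42 chords.
Total: 32 + 8 + 46 + 32 + 42 = 160.

160 chords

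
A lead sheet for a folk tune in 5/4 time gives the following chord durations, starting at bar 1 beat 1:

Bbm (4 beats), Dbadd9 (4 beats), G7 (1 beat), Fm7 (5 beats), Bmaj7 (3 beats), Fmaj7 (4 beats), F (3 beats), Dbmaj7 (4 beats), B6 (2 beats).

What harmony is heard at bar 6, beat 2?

Dbmaj7

Beat 2 of bar 6 is beat (6−1)×5 + 2 = 27 overall.
Running totals: Bbm ends at 4, Dbadd9 ends at 8, G7 ends at 9, Fm7 ends at 14, Bmaj7 ends at 17, Fmaj7 ends at 21, F ends at 24, Dbmaj7 ends at 28.
Beat 27 falls within Dbmaj7.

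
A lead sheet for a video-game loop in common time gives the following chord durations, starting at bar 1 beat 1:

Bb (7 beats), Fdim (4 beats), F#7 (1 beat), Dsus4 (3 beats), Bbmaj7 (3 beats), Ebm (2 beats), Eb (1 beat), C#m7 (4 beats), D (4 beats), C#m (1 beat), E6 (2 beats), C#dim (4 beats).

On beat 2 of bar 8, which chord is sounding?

Beat 2 of bar 8 is beat (8−1)×4 + 2 = 30 overall.
Running totals: Bb ends at 7, Fdim ends at 11, F#7 ends at 12, Dsus4 ends at 15, Bbmaj7 ends at 18, Ebm ends at 20, Eb ends at 21, C#m7 ends at 25, D ends at 29, C#m ends at 30.
Beat 30 falls within C#m.

C#m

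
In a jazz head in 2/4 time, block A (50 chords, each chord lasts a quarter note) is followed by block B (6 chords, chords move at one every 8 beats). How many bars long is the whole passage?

A: 50 × 1 = 50 beats = 25 bars.
B: 6 × 8 = 48 beats = 24 bars.
Total: 25 + 24 = 49 bars.

49 bars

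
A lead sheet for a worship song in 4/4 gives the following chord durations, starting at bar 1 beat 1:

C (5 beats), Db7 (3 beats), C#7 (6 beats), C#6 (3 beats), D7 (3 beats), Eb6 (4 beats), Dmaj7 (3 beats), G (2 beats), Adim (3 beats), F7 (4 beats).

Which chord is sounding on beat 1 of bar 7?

Beat 1 of bar 7 is beat (7−1)×4 + 1 = 25 overall.
Running totals: C ends at 5, Db7 ends at 8, C#7 ends at 14, C#6 ends at 17, D7 ends at 20, Eb6 ends at 24, Dmaj7 ends at 27.
Beat 25 falls within Dmaj7.

Dmaj7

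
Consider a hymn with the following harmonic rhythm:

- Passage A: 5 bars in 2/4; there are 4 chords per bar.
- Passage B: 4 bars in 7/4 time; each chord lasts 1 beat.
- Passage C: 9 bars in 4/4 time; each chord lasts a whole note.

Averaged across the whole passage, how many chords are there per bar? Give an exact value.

19/6 chords per bar

A: 5 bars of 2 beats is 10 beats; at 0.5 beats each that's 20 chords.
B: 4 bars of 7 beats is 28 beats; at 1 beat each that's 28 chords.
C: 9 bars of 4 beats is 36 beats; at 4 beats each that's 9 chords.
Overall: 57 chords over 18 bars → 57/18 = 19/6 chords per bar.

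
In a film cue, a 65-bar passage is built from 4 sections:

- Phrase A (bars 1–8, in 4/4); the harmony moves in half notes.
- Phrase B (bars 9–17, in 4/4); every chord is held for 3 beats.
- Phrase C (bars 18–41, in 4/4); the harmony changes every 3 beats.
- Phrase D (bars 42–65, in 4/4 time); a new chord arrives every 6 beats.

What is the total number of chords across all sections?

A: 8·4 = 32 beats, 32/2 = 16 chords.
B: 9·4 = 36 beats, 36/3 = 12 chords.
C: 24·4 = 96 beats, 96/3 = 32 chords.
D: 24·4 = 96 beats, 96/6 = 16 chords.
Total: 16 + 12 + 32 + 16 = 76.

76 chords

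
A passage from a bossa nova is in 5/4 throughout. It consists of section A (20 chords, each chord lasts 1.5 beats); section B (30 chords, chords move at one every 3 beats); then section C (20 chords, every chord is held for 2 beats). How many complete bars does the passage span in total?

A: 20 × 1.5 = 30 beats = 6 bars.
B: 30 × 3 = 90 beats = 18 bars.
C: 20 × 2 = 40 beats = 8 bars.
Total: 6 + 18 + 8 = 32 bars.

32 bars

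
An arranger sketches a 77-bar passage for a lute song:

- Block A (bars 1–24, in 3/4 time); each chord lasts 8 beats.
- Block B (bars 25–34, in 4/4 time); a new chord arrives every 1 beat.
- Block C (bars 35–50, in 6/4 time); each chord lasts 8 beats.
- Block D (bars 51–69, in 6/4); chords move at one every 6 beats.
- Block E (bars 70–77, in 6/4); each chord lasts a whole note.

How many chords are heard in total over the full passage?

A: 24 bars × 3 beats = 72 beats; 8 beats/chord → 9 chords.
B: 10 bars × 4 beats = 40 beats; 1 beat/chord → 40 chords.
C: 16 bars × 6 beats = 96 beats; 8 beats/chord → 12 chords.
D: 19 bars × 6 beats = 114 beats; 6 beats/chord → 19 chords.
E: 8 bars × 6 beats = 48 beats; 4 beats/chord → 12 chords.
Total: 9 + 40 + 12 + 19 + 12 = 92.

92 chords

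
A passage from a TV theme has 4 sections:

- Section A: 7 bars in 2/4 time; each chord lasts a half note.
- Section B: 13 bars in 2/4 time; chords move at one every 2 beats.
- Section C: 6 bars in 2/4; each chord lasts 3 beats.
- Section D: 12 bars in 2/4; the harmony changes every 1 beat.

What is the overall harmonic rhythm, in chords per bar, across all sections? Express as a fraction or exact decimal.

A: 7 bars of 2 beats is 14 beats; at 2 beats each that's 7 chords.
B: 13 bars of 2 beats is 26 beats; at 2 beats each that's 13 chords.
C: 6 bars of 2 beats is 12 beats; at 3 beats each that's 4 chords.
D: 12 bars of 2 beats is 24 beats; at 1 beat each that's 24 chords.
Overall: 48 chords over 38 bars → 48/38 = 24/19 chords per bar.

24/19 chords per bar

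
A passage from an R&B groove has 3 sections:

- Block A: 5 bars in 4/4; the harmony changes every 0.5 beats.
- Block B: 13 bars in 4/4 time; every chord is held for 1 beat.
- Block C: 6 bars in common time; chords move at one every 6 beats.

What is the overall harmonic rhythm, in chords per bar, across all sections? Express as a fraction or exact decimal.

4 chords per bar

A: 5 bars of 4 beats is 20 beats; at 0.5 beats each that's 40 chords.
B: 13 bars of 4 beats is 52 beats; at 1 beat each that's 52 chords.
C: 6 bars of 4 beats is 24 beats; at 6 beats each that's 4 chords.
Overall: 96 chords over 24 bars → 96/24 = 4 chords per bar.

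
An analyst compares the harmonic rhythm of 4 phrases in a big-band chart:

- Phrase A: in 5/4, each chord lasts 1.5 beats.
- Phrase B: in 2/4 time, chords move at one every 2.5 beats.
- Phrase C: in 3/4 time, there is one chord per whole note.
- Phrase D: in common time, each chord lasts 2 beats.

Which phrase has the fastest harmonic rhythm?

Phrase A

A: 5 beats/bar ÷ 1.5 beats/chord = 10/3 chords/bar.
B: 2 beats/bar ÷ 2.5 beats/chord = 0.8 chords/bar.
C: 3 beats/bar ÷ 4 beats/chord = 0.75 chords/bar.
D: 4 beats/bar ÷ 2 beats/chord = 2 chords/bar.
Fastest is A at 10/3 chords/bar.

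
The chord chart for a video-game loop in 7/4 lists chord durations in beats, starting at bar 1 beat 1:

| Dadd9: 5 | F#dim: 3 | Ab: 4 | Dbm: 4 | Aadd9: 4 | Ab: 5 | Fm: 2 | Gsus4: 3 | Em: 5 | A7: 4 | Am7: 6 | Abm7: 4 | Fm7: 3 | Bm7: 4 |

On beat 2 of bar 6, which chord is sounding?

Beat 2 of bar 6 is beat (6−1)×7 + 2 = 37 overall.
Running totals: Dadd9 ends at 5, F#dim ends at 8, Ab ends at 12, Dbm ends at 16, Aadd9 ends at 20, Ab ends at 25, Fm ends at 27, Gsus4 ends at 30, Em ends at 35, A7 ends at 39.
Beat 37 falls within A7.

A7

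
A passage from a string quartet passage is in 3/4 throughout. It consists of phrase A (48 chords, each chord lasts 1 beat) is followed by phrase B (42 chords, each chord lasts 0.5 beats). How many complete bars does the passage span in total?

A: 48 × 1 = 48 beats = 16 bars.
B: 42 × 0.5 = 21 beats = 7 bars.
Total: 16 + 7 = 23 bars.

23 bars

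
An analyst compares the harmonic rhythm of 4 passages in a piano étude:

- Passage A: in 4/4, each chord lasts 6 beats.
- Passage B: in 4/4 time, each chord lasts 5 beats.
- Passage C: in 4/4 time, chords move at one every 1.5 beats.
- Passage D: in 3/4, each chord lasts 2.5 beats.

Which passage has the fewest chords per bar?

A: each chord is 6 beats in 4/4, so 2/3 per bar.
B: each chord is 5 beats in 4/4, so 0.8 per bar.
C: each chord is 1.5 beats in 4/4, so 8/3 per bar.
D: each chord is 2.5 beats in 3/4, so 1.2 per bar.
Slowest is A at 2/3 chords/bar.

Passage A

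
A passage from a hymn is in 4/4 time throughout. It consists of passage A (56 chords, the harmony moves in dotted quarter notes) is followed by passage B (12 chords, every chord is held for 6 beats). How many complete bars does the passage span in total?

A: 56 × 1.5 = 84 beats = 21 bars.
B: 12 × 6 = 72 beats = 18 bars.
Total: 21 + 18 = 39 bars.

39 bars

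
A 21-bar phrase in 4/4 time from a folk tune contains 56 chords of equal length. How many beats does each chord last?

1.5 beats

21 bars × 4 beats/bar = 84 beats total.
84 beats ÷ 56 chords = 1.5 beats per chord.
(That is a dotted quarter note.)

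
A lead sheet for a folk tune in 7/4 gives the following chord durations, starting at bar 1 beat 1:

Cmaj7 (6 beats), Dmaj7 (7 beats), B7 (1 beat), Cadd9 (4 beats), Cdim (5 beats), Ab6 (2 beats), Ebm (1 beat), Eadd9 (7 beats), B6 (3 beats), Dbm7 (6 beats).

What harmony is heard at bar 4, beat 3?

Ab6

Beat 3 of bar 4 is beat (4−1)×7 + 3 = 24 overall.
Running totals: Cmaj7 ends at 6, Dmaj7 ends at 13, B7 ends at 14, Cadd9 ends at 18, Cdim ends at 23, Ab6 ends at 25.
Beat 24 falls within Ab6.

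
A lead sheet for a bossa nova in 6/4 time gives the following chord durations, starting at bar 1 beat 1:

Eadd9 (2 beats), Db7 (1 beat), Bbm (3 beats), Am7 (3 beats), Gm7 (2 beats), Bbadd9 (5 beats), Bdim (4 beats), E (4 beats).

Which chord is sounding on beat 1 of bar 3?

Bbadd9

Beat 1 of bar 3 is beat (3−1)×6 + 1 = 13 overall.
Running totals: Eadd9 ends at 2, Db7 ends at 3, Bbm ends at 6, Am7 ends at 9, Gm7 ends at 11, Bbadd9 ends at 16.
Beat 13 falls within Bbadd9.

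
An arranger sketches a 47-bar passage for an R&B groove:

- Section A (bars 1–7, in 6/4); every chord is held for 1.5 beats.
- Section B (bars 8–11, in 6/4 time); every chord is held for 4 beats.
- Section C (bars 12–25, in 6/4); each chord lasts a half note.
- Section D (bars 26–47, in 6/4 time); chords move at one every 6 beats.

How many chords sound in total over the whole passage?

98 chords

A has 42 beats and chords last 1.5 each, so 28 chords.
B has 24 beats and chords last 4 each, so 6 chords.
C has 84 beats and chords last 2 each, so 42 chords.
D has 132 beats and chords last 6 each, so 22 chords.
Total: 28 + 6 + 42 + 22 = 98.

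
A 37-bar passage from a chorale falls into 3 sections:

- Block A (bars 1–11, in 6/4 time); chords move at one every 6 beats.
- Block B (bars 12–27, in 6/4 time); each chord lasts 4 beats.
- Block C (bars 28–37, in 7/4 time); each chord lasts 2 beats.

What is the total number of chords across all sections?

70 chords

A has 66 beats and chords last 6 each, so 11 chords.
B has 96 beats and chords last 4 each, so 24 chords.
C has 70 beats and chords last 2 each, so 35 chords.
Total: 11 + 24 + 35 = 70.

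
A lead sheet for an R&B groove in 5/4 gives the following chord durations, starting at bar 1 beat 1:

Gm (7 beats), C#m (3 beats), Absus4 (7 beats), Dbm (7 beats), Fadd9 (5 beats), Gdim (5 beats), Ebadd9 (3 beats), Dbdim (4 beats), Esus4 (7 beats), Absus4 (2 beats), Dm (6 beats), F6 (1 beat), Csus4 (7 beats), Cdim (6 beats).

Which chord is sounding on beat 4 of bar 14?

Cdim

Beat 4 of bar 14 is beat (14−1)×5 + 4 = 69 overall.
Running totals: Gm ends at 7, C#m ends at 10, Absus4 ends at 17, Dbm ends at 24, Fadd9 ends at 29, Gdim ends at 34, Ebadd9 ends at 37, Dbdim ends at 41, Esus4 ends at 48, Absus4 ends at 50, Dm ends at 56, F6 ends at 57, Csus4 ends at 64, Cdim ends at 70.
Beat 69 falls within Cdim.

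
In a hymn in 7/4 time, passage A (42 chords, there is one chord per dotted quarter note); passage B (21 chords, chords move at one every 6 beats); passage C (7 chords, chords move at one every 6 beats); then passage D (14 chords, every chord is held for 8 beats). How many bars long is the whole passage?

A: 42 × 1.5 = 63 beats = 9 bars.
B: 21 × 6 = 126 beats = 18 bars.
C: 7 × 6 = 42 beats = 6 bars.
D: 14 × 8 = 112 beats = 16 bars.
Total: 9 + 18 + 6 + 16 = 49 bars.

49 bars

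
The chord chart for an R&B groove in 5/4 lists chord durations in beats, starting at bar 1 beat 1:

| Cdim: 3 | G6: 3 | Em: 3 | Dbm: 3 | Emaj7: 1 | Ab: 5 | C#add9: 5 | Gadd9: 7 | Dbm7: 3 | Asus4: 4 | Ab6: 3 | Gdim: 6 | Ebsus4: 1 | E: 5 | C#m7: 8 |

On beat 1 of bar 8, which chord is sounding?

Beat 1 of bar 8 is beat (8−1)×5 + 1 = 36 overall.
Running totals: Cdim ends at 3, G6 ends at 6, Em ends at 9, Dbm ends at 12, Emaj7 ends at 13, Ab ends at 18, C#add9 ends at 23, Gadd9 ends at 30, Dbm7 ends at 33, Asus4 ends at 37.
Beat 36 falls within Asus4.

Asus4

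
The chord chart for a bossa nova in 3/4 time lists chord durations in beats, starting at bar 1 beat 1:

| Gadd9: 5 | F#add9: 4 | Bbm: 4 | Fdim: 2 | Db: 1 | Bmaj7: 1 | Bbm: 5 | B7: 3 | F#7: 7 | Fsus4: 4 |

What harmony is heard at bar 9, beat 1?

B7

Beat 1 of bar 9 is beat (9−1)×3 + 1 = 25 overall.
Running totals: Gadd9 ends at 5, F#add9 ends at 9, Bbm ends at 13, Fdim ends at 15, Db ends at 16, Bmaj7 ends at 17, Bbm ends at 22, B7 ends at 25.
Beat 25 falls within B7.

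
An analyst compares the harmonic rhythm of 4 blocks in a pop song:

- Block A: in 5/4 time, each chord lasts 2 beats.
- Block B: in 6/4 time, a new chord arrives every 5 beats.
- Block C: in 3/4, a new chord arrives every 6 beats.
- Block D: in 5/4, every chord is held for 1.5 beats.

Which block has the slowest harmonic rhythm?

Block C

A: 5/2 = 2.5 chords/bar.
B: 6/5 = 1.2 chords/bar.
C: 3/6 = 0.5 chords/bar.
D: 5/1.5 = 10/3 chords/bar.
Slowest is C at 0.5 chords/bar.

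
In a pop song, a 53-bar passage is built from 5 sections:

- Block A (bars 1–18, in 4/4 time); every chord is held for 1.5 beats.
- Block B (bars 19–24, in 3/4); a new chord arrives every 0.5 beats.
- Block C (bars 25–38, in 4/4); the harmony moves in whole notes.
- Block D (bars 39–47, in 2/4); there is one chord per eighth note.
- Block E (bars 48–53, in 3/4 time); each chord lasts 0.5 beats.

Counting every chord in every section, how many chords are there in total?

170 chords

A has 72 beats and chords last 1.5 each, so 48 chords.
B has 18 beats and chords last 0.5 each, so 36 chords.
C has 56 beats and chords last 4 each, so 14 chords.
D has 18 beats and chords last 0.5 each, so 36 chords.
E has 18 beats and chords last 0.5 each, so 36 chords.
Total: 48 + 36 + 14 + 36 + 36 = 170.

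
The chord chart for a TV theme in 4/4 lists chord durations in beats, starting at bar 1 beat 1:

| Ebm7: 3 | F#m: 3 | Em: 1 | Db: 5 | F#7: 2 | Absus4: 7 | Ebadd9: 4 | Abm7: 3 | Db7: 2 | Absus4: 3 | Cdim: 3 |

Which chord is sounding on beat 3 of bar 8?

Absus4

Beat 3 of bar 8 is beat (8−1)×4 + 3 = 31 overall.
Running totals: Ebm7 ends at 3, F#m ends at 6, Em ends at 7, Db ends at 12, F#7 ends at 14, Absus4 ends at 21, Ebadd9 ends at 25, Abm7 ends at 28, Db7 ends at 30, Absus4 ends at 33.
Beat 31 falls within Absus4.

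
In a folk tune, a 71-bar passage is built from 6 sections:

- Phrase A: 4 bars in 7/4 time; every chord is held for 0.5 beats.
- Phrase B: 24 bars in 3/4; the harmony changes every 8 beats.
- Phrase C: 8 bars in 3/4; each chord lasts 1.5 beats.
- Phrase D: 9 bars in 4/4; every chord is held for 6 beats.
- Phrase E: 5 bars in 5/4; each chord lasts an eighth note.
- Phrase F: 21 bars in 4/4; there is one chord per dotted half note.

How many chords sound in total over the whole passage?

A: 4·7 = 28 beats, 28/0.5 = 56 chords.
B: 24·3 = 72 beats, 72/8 = 9 chords.
C: 8·3 = 24 beats, 24/1.5 = 16 chords.
D: 9·4 = 36 beats, 36/6 = 6 chords.
E: 5·5 = 25 beats, 25/0.5 = 50 chords.
F: 21·4 = 84 beats, 84/3 = 28 chords.
Total: 56 + 9 + 16 + 6 + 50 + 28 = 165.

165 chords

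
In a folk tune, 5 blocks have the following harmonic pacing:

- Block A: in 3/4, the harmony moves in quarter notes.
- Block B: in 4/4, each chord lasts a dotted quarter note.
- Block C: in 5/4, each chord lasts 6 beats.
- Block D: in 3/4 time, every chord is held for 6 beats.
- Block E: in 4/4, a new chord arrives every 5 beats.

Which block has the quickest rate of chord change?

Block A

A: 3 beats/bar ÷ 1 beat/chord = 3 chords/bar.
B: 4 beats/bar ÷ 1.5 beats/chord = 8/3 chords/bar.
C: 5 beats/bar ÷ 6 beats/chord = 5/6 chords/bar.
D: 3 beats/bar ÷ 6 beats/chord = 0.5 chords/bar.
E: 4 beats/bar ÷ 5 beats/chord = 0.8 chords/bar.
Fastest is A at 3 chords/bar.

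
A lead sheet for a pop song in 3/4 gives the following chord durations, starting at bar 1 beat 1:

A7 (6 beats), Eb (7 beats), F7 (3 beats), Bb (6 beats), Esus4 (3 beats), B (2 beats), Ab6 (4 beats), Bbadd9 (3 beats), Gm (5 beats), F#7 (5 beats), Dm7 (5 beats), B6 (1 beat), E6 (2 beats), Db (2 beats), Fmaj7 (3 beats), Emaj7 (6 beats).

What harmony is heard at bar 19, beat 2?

Beat 2 of bar 19 is beat (19−1)×3 + 2 = 56 overall.
Running totals: A7 ends at 6, Eb ends at 13, F7 ends at 16, Bb ends at 22, Esus4 ends at 25, B ends at 27, Ab6 ends at 31, Bbadd9 ends at 34, Gm ends at 39, F#7 ends at 44, Dm7 ends at 49, B6 ends at 50, E6 ends at 52, Db ends at 54, Fmaj7 ends at 57.
Beat 56 falls within Fmaj7.

Fmaj7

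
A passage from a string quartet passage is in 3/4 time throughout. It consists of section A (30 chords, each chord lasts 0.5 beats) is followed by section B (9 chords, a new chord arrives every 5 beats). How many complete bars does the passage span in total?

20 bars

A: 30 × 0.5 = 15 beats = 5 bars.
B: 9 × 5 = 45 beats = 15 bars.
Total: 5 + 15 = 20 bars.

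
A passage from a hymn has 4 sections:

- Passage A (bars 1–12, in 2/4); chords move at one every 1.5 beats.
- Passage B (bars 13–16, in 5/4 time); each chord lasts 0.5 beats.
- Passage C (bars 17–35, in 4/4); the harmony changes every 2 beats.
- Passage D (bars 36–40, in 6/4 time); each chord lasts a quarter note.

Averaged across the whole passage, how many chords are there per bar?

A: 12 × 2 = 24 beats ÷ 1.5 = 16 chords.
B: 4 × 5 = 20 beats ÷ 0.5 = 40 chords.
C: 19 × 4 = 76 beats ÷ 2 = 38 chords.
D: 5 × 6 = 30 beats ÷ 1 = 30 chords.
Overall: 124 chords over 40 bars → 124/40 = 3.1 chords per bar.

3.1 chords per bar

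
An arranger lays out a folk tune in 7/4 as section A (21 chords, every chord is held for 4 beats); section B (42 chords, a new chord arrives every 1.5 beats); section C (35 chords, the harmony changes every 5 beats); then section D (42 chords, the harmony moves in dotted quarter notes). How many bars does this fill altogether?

A: 21 × 4 = 84 beats = 12 bars.
B: 42 × 1.5 = 63 beats = 9 bars.
C: 35 × 5 = 175 beats = 25 bars.
D: 42 × 1.5 = 63 beats = 9 bars.
Total: 12 + 9 + 25 + 9 = 55 bars.

55 bars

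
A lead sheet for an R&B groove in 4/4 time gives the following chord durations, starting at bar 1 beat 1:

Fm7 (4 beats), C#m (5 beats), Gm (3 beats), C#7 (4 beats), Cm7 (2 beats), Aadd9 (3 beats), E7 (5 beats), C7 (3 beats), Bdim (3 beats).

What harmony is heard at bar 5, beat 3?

Aadd9

Beat 3 of bar 5 is beat (5−1)×4 + 3 = 19 overall.
Running totals: Fm7 ends at 4, C#m ends at 9, Gm ends at 12, C#7 ends at 16, Cm7 ends at 18, Aadd9 ends at 21.
Beat 19 falls within Aadd9.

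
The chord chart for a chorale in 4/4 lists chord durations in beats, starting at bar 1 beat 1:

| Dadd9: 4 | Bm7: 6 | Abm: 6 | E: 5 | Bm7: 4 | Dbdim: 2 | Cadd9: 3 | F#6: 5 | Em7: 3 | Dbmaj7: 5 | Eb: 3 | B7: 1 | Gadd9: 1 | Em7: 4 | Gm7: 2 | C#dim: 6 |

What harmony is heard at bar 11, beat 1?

Dbmaj7

Beat 1 of bar 11 is beat (11−1)×4 + 1 = 41 overall.
Running totals: Dadd9 ends at 4, Bm7 ends at 10, Abm ends at 16, E ends at 21, Bm7 ends at 25, Dbdim ends at 27, Cadd9 ends at 30, F#6 ends at 35, Em7 ends at 38, Dbmaj7 ends at 43.
Beat 41 falls within Dbmaj7.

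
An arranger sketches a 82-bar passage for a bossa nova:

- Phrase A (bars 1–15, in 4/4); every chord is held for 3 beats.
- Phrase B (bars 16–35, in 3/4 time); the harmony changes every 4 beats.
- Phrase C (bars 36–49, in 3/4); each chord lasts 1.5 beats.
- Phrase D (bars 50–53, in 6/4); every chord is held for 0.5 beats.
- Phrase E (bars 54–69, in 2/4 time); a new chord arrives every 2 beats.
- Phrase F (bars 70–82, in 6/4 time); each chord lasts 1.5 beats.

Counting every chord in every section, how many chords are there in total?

179 chords

A: 15·4 = 60 beats, 60/3 = 20 chords.
B: 20·3 = 60 beats, 60/4 = 15 chords.
C: 14·3 = 42 beats, 42/1.5 = 28 chords.
D: 4·6 = 24 beats, 24/0.5 = 48 chords.
E: 16·2 = 32 beats, 32/2 = 16 chords.
F: 13·6 = 78 beats, 78/1.5 = 52 chords.
Total: 20 + 15 + 28 + 48 + 16 + 52 = 179.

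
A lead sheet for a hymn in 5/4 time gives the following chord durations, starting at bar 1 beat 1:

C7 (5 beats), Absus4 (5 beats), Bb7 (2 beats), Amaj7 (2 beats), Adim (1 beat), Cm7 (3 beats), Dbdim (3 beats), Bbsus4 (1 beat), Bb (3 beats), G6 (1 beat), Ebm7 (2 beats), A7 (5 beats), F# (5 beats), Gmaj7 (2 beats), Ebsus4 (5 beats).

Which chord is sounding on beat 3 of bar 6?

Ebm7

Beat 3 of bar 6 is beat (6−1)×5 + 3 = 28 overall.
Running totals: C7 ends at 5, Absus4 ends at 10, Bb7 ends at 12, Amaj7 ends at 14, Adim ends at 15, Cm7 ends at 18, Dbdim ends at 21, Bbsus4 ends at 22, Bb ends at 25, G6 ends at 26, Ebm7 ends at 28.
Beat 28 falls within Ebm7.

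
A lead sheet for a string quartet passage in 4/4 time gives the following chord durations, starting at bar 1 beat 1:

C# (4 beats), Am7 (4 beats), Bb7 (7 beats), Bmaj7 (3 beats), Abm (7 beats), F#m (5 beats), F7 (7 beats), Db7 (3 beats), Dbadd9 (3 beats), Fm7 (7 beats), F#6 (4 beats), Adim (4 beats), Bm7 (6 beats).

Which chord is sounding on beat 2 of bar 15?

Adim

Beat 2 of bar 15 is beat (15−1)×4 + 2 = 58 overall.
Running totals: C# ends at 4, Am7 ends at 8, Bb7 ends at 15, Bmaj7 ends at 18, Abm ends at 25, F#m ends at 30, F7 ends at 37, Db7 ends at 40, Dbadd9 ends at 43, Fm7 ends at 50, F#6 ends at 54, Adim ends at 58.
Beat 58 falls within Adim.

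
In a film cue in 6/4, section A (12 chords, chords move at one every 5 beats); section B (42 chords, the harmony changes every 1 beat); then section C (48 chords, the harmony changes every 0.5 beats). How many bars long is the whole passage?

21 bars

A: 12 × 5 = 60 beats = 10 bars.
B: 42 × 1 = 42 beats = 7 bars.
C: 48 × 0.5 = 24 beats = 4 bars.
Total: 10 + 7 + 4 = 21 bars.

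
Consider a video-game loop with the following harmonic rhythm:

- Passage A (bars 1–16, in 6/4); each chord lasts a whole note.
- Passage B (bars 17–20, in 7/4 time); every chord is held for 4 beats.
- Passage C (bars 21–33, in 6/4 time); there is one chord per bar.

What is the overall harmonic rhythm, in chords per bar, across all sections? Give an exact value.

4/3 chords per bar

A: 16 bars of 6 beats is 96 beats; at 4 beats each that's 24 chords.
B: 4 bars of 7 beats is 28 beats; at 4 beats each that's 7 chords.
C: 13 bars of 6 beats is 78 beats; at 6 beats each that's 13 chords.
Overall: 44 chords over 33 bars → 44/33 = 4/3 chords per bar.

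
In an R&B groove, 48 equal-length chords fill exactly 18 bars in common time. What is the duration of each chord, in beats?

1.5 beats

18 bars × 4 beats/bar = 72 beats total.
72 beats ÷ 48 chords = 1.5 beats per chord.
(That is a dotted quarter note.)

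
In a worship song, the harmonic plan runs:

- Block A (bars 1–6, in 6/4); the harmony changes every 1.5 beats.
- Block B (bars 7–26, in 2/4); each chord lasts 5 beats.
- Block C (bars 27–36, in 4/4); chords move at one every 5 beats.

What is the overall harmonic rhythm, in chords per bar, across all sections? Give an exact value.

A: 6 × 6 = 36 beats ÷ 1.5 = 24 chords.
B: 20 × 2 = 40 beats ÷ 5 = 8 chords.
C: 10 × 4 = 40 beats ÷ 5 = 8 chords.
Overall: 40 chords over 36 bars → 40/36 = 10/9 chords per bar.

10/9 chords per bar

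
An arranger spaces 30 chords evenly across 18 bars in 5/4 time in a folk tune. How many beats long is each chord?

3 beats

18 bars × 5 beats/bar = 90 beats total.
90 beats ÷ 30 chords = 3 beats per chord.
(That is a dotted half note.)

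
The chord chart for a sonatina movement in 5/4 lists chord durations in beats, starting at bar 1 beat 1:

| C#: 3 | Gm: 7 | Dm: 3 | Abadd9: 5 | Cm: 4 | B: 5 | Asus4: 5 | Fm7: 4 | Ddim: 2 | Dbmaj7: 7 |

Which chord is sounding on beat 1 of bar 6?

Beat 1 of bar 6 is beat (6−1)×5 + 1 = 26 overall.
Running totals: C# ends at 3, Gm ends at 10, Dm ends at 13, Abadd9 ends at 18, Cm ends at 22, B ends at 27.
Beat 26 falls within B.

B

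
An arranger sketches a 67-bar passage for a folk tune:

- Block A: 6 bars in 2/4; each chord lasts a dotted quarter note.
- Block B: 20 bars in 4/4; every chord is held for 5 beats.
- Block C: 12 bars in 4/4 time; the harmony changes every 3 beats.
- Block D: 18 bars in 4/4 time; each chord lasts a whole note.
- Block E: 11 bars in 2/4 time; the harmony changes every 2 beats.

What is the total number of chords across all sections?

69 chords

A: 6 bars × 2 beats = 12 beats; 1.5 beats/chord → 8 chords.
B: 20 bars × 4 beats = 80 beats; 5 beats/chord → 16 chords.
C: 12 bars × 4 beats = 48 beats; 3 beats/chord → 16 chords.
D: 18 bars × 4 beats = 72 beats; 4 beats/chord → 18 chords.
E: 11 bars × 2 beats = 22 beats; 2 beats/chord → 11 chords.
Total: 8 + 16 + 16 + 18 + 11 = 69.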